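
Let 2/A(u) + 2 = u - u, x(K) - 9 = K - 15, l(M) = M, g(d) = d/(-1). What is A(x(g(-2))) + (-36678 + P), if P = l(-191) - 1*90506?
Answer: -127376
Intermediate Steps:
g(d) = -d (g(d) = d*(-1) = -d)
x(K) = -6 + K (x(K) = 9 + (K - 15) = 9 + (-15 + K) = -6 + K)
P = -90697 (P = -191 - 1*90506 = -191 - 90506 = -90697)
A(u) = -1 (A(u) = 2/(-2 + (u - u)) = 2/(-2 + 0) = 2/(-2) = 2*(-½) = -1)
A(x(g(-2))) + (-36678 + P) = -1 + (-36678 - 90697) = -1 - 127375 = -127376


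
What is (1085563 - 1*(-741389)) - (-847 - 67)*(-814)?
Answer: 1082956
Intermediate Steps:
(1085563 - 1*(-741389)) - (-847 - 67)*(-814) = (1085563 + 741389) - (-914)*(-814) = 1826952 - 1*743996 = 1826952 - 743996 = 1082956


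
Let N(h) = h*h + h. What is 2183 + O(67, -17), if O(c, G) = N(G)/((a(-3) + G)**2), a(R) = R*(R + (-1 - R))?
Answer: 107035/49 ≈ 2184.4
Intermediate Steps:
a(R) = -R (a(R) = R*(-1) = -R)
N(h) = h + h**2 (N(h) = h**2 + h = h + h**2)
O(c, G) = G*(1 + G)/(3 + G)**2 (O(c, G) = (G*(1 + G))/((-1*(-3) + G)**2) = (G*(1 + G))/((3 + G)**2) = (G*(1 + G))/(3 + G)**2 = G*(1 + G)/(3 + G)**2)
2183 + O(67, -17) = 2183 - 17*(1 - 17)/(3 - 17)**2 = 2183 - 17*(-16)/(-14)**2 = 2183 - 17*1/196*(-16) = 2183 + 68/49 = 107035/49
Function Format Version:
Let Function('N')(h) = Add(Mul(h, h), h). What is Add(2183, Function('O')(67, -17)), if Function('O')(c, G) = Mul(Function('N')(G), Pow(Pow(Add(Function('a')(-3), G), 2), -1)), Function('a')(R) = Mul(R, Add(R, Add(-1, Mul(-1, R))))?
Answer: Rational(107035, 49) ≈ 2184.4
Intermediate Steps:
Function('a')(R) = Mul(-1, R) (Function('a')(R) = Mul(R, -1) = Mul(-1, R))
Function('N')(h) = Add(h, Pow(h, 2)) (Function('N')(h) = Add(Pow(h, 2), h) = Add(h, Pow(h, 2)))
Function('O')(c, G) = Mul(G, Pow(Add(3, G), -2), Add(1, G)) (Function('O')(c, G) = Mul(Mul(G, Add(1, G)), Pow(Pow(Add(Mul(-1, -3), G), 2), -1)) = Mul(Mul(G, Add(1, G)), Pow(Pow(Add(3, G), 2), -1)) = Mul(Mul(G, Add(1, G)), Pow(Add(3, G), -2)) = Mul(G, Pow(Add(3, G), -2), Add(1, G)))
Add(2183, Function('O')(67, -17)) = Add(2183, Mul(-17, Pow(Add(3, -17), -2), Add(1, -17))) = Add(2183, Mul(-17, Pow(-14, -2), -16)) = Add(2183, Mul(-17, Rational(1, 196), -16)) = Add(2183, Rational(68, 49)) = Rational(107035, 49)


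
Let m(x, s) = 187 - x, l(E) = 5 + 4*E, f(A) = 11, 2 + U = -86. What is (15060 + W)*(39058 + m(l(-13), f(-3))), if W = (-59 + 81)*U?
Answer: 515668208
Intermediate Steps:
U = -88 (U = -2 - 86 = -88)
W = -1936 (W = (-59 + 81)*(-88) = 22*(-88) = -1936)
(15060 + W)*(39058 + m(l(-13), f(-3))) = (15060 - 1936)*(39058 + (187 - (5 + 4*(-13)))) = 13124*(39058 + (187 - (5 - 52))) = 13124*(39058 + (187 - 1*(-47))) = 13124*(39058 + (187 + 47)) = 13124*(39058 + 234) = 13124*39292 = 515668208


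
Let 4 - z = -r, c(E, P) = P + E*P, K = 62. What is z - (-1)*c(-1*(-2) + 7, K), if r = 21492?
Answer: 22116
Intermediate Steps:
z = 21496 (z = 4 - (-1)*21492 = 4 - 1*(-21492) = 4 + 21492 = 21496)
z - (-1)*c(-1*(-2) + 7, K) = 21496 - (-1)*62*(1 + (-1*(-2) + 7)) = 21496 - (-1)*62*(1 + (2 + 7)) = 21496 - (-1)*62*(1 + 9) = 21496 - (-1)*62*10 = 21496 - (-1)*620 = 21496 - 1*(-620) = 21496 + 620 = 22116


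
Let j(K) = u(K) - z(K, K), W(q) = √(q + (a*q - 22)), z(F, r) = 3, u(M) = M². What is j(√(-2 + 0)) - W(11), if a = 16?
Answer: -5 - √165 ≈ -17.845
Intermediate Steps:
W(q) = √(-22 + 17*q) (W(q) = √(q + (16*q - 22)) = √(q + (-22 + 16*q)) = √(-22 + 17*q))
j(K) = -3 + K² (j(K) = K² - 1*3 = K² - 3 = -3 + K²)
j(√(-2 + 0)) - W(11) = (-3 + (√(-2 + 0))²) - √(-22 + 17*11) = (-3 + (√(-2))²) - √(-22 + 187) = (-3 + (I*√2)²) - √165 = (-3 - 2) - √165 = -5 - √165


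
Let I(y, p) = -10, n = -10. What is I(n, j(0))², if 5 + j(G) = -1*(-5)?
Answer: 100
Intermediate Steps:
j(G) = 0 (j(G) = -5 - 1*(-5) = -5 + 5 = 0)
I(n, j(0))² = (-10)² = 100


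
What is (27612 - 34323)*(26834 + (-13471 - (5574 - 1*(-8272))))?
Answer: 3241413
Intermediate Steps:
(27612 - 34323)*(26834 + (-13471 - (5574 - 1*(-8272)))) = -6711*(26834 + (-13471 - (5574 + 8272))) = -6711*(26834 + (-13471 - 1*13846)) = -6711*(26834 + (-13471 - 13846)) = -6711*(26834 - 27317) = -6711*(-483) = 3241413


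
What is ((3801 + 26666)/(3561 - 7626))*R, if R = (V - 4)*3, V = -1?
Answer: 30467/271 ≈ 112.42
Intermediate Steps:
R = -15 (R = (-1 - 4)*3 = -5*3 = -15)
((3801 + 26666)/(3561 - 7626))*R = ((3801 + 26666)/(3561 - 7626))*(-15) = (30467/(-4065))*(-15) = (30467*(-1/4065))*(-15) = -30467/4065*(-15) = 30467/271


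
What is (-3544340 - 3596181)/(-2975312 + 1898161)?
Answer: 7140521/1077151 ≈ 6.6291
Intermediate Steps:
(-3544340 - 3596181)/(-2975312 + 1898161) = -7140521/(-1077151) = -7140521*(-1/1077151) = 7140521/1077151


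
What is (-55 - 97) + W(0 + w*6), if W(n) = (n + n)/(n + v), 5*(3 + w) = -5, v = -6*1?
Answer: -752/5 ≈ -150.40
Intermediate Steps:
v = -6
w = -4 (w = -3 + (1/5)*(-5) = -3 - 1 = -4)
W(n) = 2*n/(-6 + n) (W(n) = (n + n)/(n - 6) = (2*n)/(-6 + n) = 2*n/(-6 + n))
(-55 - 97) + W(0 + w*6) = (-55 - 97) + 2*(0 - 4*6)/(-6 + (0 - 4*6)) = -152 + 2*(0 - 24)/(-6 + (0 - 24)) = -152 + 2*(-24)/(-6 - 24) = -152 + 2*(-24)/(-30) = -152 + 2*(-24)*(-1/30) = -152 + 8/5 = -752/5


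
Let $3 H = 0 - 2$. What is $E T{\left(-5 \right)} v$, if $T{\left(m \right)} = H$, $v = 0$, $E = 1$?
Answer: $0$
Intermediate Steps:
$H = - \frac{2}{3}$ ($H = \frac{0 - 2}{3} = \frac{1}{3} \left(-2\right) = - \frac{2}{3} \approx -0.66667$)
$T{\left(m \right)} = - \frac{2}{3}$
$E T{\left(-5 \right)} v = 1 \left(- \frac{2}{3}\right) 0 = \left(- \frac{2}{3}\right) 0 = 0$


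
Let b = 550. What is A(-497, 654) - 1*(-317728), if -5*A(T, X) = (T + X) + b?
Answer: 1587933/5 ≈ 3.1759e+5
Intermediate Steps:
A(T, X) = -110 - T/5 - X/5 (A(T, X) = -((T + X) + 550)/5 = -(550 + T + X)/5 = -110 - T/5 - X/5)
A(-497, 654) - 1*(-317728) = (-110 - ⅕*(-497) - ⅕*654) - 1*(-317728) = (-110 + 497/5 - 654/5) + 317728 = -707/5 + 317728 = 1587933/5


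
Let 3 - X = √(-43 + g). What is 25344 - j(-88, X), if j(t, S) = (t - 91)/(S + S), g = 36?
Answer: 811545/32 + 179*I*√7/32 ≈ 25361.0 + 14.8*I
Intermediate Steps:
X = 3 - I*√7 (X = 3 - √(-43 + 36) = 3 - √(-7) = 3 - I*√7 ≈ 3.0 - 2.6458*I)
j(t, S) = (-91 + t)/(2*S) (j(t, S) = (-91 + t)/((2*S)) = (-91 + t)*(1/(2*S)) = (-91 + t)/(2*S))
25344 - j(-88, X) = 25344 - (-91 - 88)/(2*(3 - I*√7)) = 25344 - (-179)/(2*(3 - I*√7)) = 25344 + 179/(2*(3 - I*√7))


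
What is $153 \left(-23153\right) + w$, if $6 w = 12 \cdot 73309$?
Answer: $-3395791$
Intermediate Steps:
$w = 146618$ ($w = \frac{12 \cdot 73309}{6} = \frac{1}{6} \cdot 879708 = 146618$)
$153 \left(-23153\right) + w = 153 \left(-23153\right) + 146618 = -3542409 + 146618 = -3395791$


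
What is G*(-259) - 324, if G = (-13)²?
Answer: -44095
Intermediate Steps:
G = 169
G*(-259) - 324 = 169*(-259) - 324 = -43771 - 324 = -44095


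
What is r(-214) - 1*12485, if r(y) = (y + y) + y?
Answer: -13127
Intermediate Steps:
r(y) = 3*y (r(y) = 2*y + y = 3*y)
r(-214) - 1*12485 = 3*(-214) - 1*12485 = -642 - 12485 = -13127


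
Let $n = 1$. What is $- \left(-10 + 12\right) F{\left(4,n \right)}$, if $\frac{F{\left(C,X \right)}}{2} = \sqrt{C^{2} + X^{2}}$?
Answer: $- 4 \sqrt{17} \approx -16.492$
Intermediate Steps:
$F{\left(C,X \right)} = 2 \sqrt{C^{2} + X^{2}}$
$- \left(-10 + 12\right) F{\left(4,n \right)} = - \left(-10 + 12\right) 2 \sqrt{4^{2} + 1^{2}} = - 2 \cdot 2 \sqrt{16 + 1} = - 2 \cdot 2 \sqrt{17} = - 4 \sqrt{17}$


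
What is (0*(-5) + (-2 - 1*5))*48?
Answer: -336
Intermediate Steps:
(0*(-5) + (-2 - 1*5))*48 = (0 + (-2 - 5))*48 = (0 - 7)*48 = -7*48 = -336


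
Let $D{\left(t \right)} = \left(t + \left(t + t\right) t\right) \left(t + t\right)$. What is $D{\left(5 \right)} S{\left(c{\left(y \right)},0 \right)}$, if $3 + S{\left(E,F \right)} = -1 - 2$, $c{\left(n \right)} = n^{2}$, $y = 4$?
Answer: $-3300$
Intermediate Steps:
$D{\left(t \right)} = 2 t \left(t + 2 t^{2}\right)$ ($D{\left(t \right)} = \left(t + 2 t t\right) 2 t = \left(t + 2 t^{2}\right) 2 t = 2 t \left(t + 2 t^{2}\right)$)
$S{\left(E,F \right)} = -6$ ($S{\left(E,F \right)} = -3 - 3 = -6$)
$D{\left(5 \right)} S{\left(c{\left(y \right)},0 \right)} = 5^{2} \left(2 + 4 \cdot 5\right) \left(-6\right) = 25 \left(2 + 20\right) \left(-6\right) = 25 \cdot 22 \left(-6\right) = 550 \left(-6\right) = -3300$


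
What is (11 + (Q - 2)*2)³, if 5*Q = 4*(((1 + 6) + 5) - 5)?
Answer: 753571/125 ≈ 6028.6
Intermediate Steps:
Q = 28/5 (Q = (4*(((1 + 6) + 5) - 5))/5 = (4*((7 + 5) - 5))/5 = (4*(12 - 5))/5 = (4*7)/5 = (⅕)*28 = 28/5 ≈ 5.6000)
(11 + (Q - 2)*2)³ = (11 + (28/5 - 2)*2)³ = (11 + (18/5)*2)³ = (11 + 36/5)³ = (91/5)³ = 753571/125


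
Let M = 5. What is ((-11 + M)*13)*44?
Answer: -3432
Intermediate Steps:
((-11 + M)*13)*44 = ((-11 + 5)*13)*44 = -6*13*44 = -78*44 = -3432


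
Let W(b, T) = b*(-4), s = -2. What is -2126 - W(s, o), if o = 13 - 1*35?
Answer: -2134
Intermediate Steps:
o = -22 (o = 13 - 35 = -22)
W(b, T) = -4*b
-2126 - W(s, o) = -2126 - (-4)*(-2) = -2126 - 1*8 = -2126 - 8 = -2134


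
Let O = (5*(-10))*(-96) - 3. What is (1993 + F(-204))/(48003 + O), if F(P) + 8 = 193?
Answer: 33/800 ≈ 0.041250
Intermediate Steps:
O = 4797 (O = -50*(-96) - 3 = 4800 - 3 = 4797)
F(P) = 185 (F(P) = -8 + 193 = 185)
(1993 + F(-204))/(48003 + O) = (1993 + 185)/(48003 + 4797) = 2178/52800 = 2178*(1/52800) = 33/800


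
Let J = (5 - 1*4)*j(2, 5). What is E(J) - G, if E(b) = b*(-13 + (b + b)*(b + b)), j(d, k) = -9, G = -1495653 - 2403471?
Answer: 3896325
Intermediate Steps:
G = -3899124
J = -9 (J = (5 - 1*4)*(-9) = (5 - 4)*(-9) = 1*(-9) = -9)
E(b) = b*(-13 + 4*b²) (E(b) = b*(-13 + (2*b)*(2*b)) = b*(-13 + 4*b²))
E(J) - G = -9*(-13 + 4*(-9)²) - 1*(-3899124) = -9*(-13 + 4*81) + 3899124 = -9*(-13 + 324) + 3899124 = -9*311 + 3899124 = -2799 + 3899124 = 3896325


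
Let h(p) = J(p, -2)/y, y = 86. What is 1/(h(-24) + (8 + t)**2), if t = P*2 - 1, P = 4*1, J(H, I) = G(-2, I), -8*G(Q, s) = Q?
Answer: 344/77401 ≈ 0.0044444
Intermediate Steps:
G(Q, s) = -Q/8
J(H, I) = 1/4 (J(H, I) = -1/8*(-2) = 1/4)
P = 4
h(p) = 1/344 (h(p) = (1/4)/86 = (1/4)*(1/86) = 1/344)
t = 7 (t = 4*2 - 1 = 8 - 1 = 7)
1/(h(-24) + (8 + t)**2) = 1/(1/344 + (8 + 7)**2) = 1/(1/344 + 15**2) = 1/(1/344 + 225) = 1/(77401/344) = 344/77401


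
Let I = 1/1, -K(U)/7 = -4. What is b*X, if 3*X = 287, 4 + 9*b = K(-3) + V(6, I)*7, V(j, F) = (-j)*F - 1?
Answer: -7175/27 ≈ -265.74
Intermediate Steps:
K(U) = 28 (K(U) = -7*(-4) = 28)
I = 1 (I = 1*1 = 1)
V(j, F) = -1 - F*j (V(j, F) = -F*j - 1 = -1 - F*j)
b = -25/9 (b = -4/9 + (28 + (-1 - 1*1*6)*7)/9 = -4/9 + (28 + (-1 - 6)*7)/9 = -4/9 + (28 - 7*7)/9 = -4/9 + (28 - 49)/9 = -4/9 + (⅑)*(-21) = -4/9 - 7/3 = -25/9 ≈ -2.7778)
X = 287/3 (X = (⅓)*287 = 287/3 ≈ 95.667)
b*X = -25/9*287/3 = -7175/27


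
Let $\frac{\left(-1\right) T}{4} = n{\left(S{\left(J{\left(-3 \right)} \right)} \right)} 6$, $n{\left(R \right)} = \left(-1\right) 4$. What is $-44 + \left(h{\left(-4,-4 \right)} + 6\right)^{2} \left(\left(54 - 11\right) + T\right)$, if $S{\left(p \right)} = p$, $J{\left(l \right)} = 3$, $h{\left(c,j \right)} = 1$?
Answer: $6767$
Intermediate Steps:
$n{\left(R \right)} = -4$
$T = 96$ ($T = - 4 \left(\left(-4\right) 6\right) = \left(-4\right) \left(-24\right) = 96$)
$-44 + \left(h{\left(-4,-4 \right)} + 6\right)^{2} \left(\left(54 - 11\right) + T\right) = -44 + \left(1 + 6\right)^{2} \left(\left(54 - 11\right) + 96\right) = -44 + 7^{2} \left(43 + 96\right) = -44 + 49 \cdot 139 = -44 + 6811 = 6767$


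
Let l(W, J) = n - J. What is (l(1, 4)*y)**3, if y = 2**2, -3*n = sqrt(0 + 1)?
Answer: -140608/27 ≈ -5207.7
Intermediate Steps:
n = -1/3 (n = -sqrt(0 + 1)/3 = -sqrt(1)/3 = -1/3*1 = -1/3 ≈ -0.33333)
l(W, J) = -1/3 - J
y = 4
(l(1, 4)*y)**3 = ((-1/3 - 1*4)*4)**3 = ((-1/3 - 4)*4)**3 = (-13/3*4)**3 = (-52/3)**3 = -140608/27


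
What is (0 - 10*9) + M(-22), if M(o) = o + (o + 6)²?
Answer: 144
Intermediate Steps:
M(o) = o + (6 + o)²
(0 - 10*9) + M(-22) = (0 - 10*9) + (-22 + (6 - 22)²) = (0 - 90) + (-22 + (-16)²) = -90 + (-22 + 256) = -90 + 234 = 144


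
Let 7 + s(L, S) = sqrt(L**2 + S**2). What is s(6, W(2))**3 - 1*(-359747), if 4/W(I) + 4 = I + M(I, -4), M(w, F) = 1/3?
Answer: 8963176/25 + 28314*sqrt(29)/125 ≈ 3.5975e+5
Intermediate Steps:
M(w, F) = 1/3
W(I) = 4/(-11/3 + I) (W(I) = 4/(-4 + (I + 1/3)) = 4/(-4 + (1/3 + I)) = 4/(-11/3 + I))
s(L, S) = -7 + sqrt(L**2 + S**2)
s(6, W(2))**3 - 1*(-359747) = (-7 + sqrt(6**2 + (12/(-11 + 3*2))**2))**3 - 1*(-359747) = (-7 + sqrt(36 + (12/(-11 + 6))**2))**3 + 359747 = (-7 + sqrt(36 + (12/(-5))**2))**3 + 359747 = (-7 + sqrt(36 + (12*(-1/5))**2))**3 + 359747 = (-7 + sqrt(36 + (-12/5)**2))**3 + 359747 = (-7 + sqrt(36 + 144/25))**3 + 359747 = (-7 + sqrt(1044/25))**3 + 359747 = (-7 + 6*sqrt(29)/5)**3 + 359747 = 359747 + (-7 + 6*sqrt(29)/5)**3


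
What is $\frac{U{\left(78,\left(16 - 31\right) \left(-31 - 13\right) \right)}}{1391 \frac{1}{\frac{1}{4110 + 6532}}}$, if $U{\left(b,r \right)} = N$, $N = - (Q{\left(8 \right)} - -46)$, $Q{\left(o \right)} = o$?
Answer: $- \frac{27}{7401511} \approx -3.6479 \cdot 10^{-6}$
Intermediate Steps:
$N = -54$ ($N = - (8 - -46) = - (8 + 46) = \left(-1\right) 54 = -54$)
$U{\left(b,r \right)} = -54$
$\frac{U{\left(78,\left(16 - 31\right) \left(-31 - 13\right) \right)}}{1391 \frac{1}{\frac{1}{4110 + 6532}}} = - \frac{54}{1391 \frac{1}{\frac{1}{4110 + 6532}}} = - \frac{54}{1391 \frac{1}{\frac{1}{10642}}} = - \frac{54}{1391 \cdot 10642} = - \frac{54}{14803022} = \left(-54\right) \frac{1}{14803022} = - \frac{27}{7401511}$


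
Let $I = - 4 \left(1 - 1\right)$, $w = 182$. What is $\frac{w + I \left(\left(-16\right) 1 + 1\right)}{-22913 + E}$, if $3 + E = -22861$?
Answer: $- \frac{182}{45777} \approx -0.0039758$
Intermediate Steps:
$E = -22864$ ($E = -3 - 22861 = -22864$)
$I = 0$ ($I = - 4 \left(1 + \left(-1 + 0\right)\right) = - 4 \left(1 - 1\right) = \left(-4\right) 0 = 0$)
$\frac{w + I \left(\left(-16\right) 1 + 1\right)}{-22913 + E} = \frac{182 + 0 \left(\left(-16\right) 1 + 1\right)}{-22913 - 22864} = \frac{182 + 0 \left(-16 + 1\right)}{-45777} = \left(182 + 0 \left(-15\right)\right) \left(- \frac{1}{45777}\right) = \left(182 + 0\right) \left(- \frac{1}{45777}\right) = 182 \left(- \frac{1}{45777}\right) = - \frac{182}{45777}$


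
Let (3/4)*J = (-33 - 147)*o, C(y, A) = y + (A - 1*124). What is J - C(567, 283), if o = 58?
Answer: -14646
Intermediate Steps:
C(y, A) = -124 + A + y (C(y, A) = y + (A - 124) = y + (-124 + A) = -124 + A + y)
J = -13920 (J = 4*((-33 - 147)*58)/3 = 4*(-180*58)/3 = (4/3)*(-10440) = -13920)
J - C(567, 283) = -13920 - (-124 + 283 + 567) = -13920 - 1*726 = -13920 - 726 = -14646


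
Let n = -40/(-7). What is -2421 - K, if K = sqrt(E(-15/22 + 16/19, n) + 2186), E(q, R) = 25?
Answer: -2421 - sqrt(2211) ≈ -2468.0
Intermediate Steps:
n = 40/7 (n = -40*(-1/7) = 40/7 ≈ 5.7143)
K = sqrt(2211) (K = sqrt(25 + 2186) = sqrt(2211) ≈ 47.021)
-2421 - K = -2421 - sqrt(2211)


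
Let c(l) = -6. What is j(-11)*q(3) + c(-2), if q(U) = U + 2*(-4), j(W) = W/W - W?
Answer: -66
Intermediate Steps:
j(W) = 1 - W
q(U) = -8 + U (q(U) = U - 8 = -8 + U)
j(-11)*q(3) + c(-2) = (1 - 1*(-11))*(-8 + 3) - 6 = (1 + 11)*(-5) - 6 = 12*(-5) - 6 = -60 - 6 = -66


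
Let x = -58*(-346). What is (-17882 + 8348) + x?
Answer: 10534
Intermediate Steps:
x = 20068
(-17882 + 8348) + x = (-17882 + 8348) + 20068 = -9534 + 20068 = 10534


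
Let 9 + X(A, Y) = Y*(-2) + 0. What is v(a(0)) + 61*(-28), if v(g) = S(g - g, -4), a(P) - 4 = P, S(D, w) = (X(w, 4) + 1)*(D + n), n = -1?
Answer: -1692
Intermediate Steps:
X(A, Y) = -9 - 2*Y (X(A, Y) = -9 + (Y*(-2) + 0) = -9 + (-2*Y + 0) = -9 - 2*Y)
S(D, w) = 16 - 16*D (S(D, w) = ((-9 - 2*4) + 1)*(D - 1) = ((-9 - 8) + 1)*(-1 + D) = (-17 + 1)*(-1 + D) = -16*(-1 + D) = 16 - 16*D)
a(P) = 4 + P
v(g) = 16 (v(g) = 16 - 16*(g - g) = 16 - 16*0 = 16 + 0 = 16)
v(a(0)) + 61*(-28) = 16 + 61*(-28) = 16 - 1708 = -1692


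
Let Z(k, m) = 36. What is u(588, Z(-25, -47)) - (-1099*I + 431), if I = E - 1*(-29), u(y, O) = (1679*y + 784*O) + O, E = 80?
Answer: 1134872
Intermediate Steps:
u(y, O) = 785*O + 1679*y (u(y, O) = (784*O + 1679*y) + O = 785*O + 1679*y)
I = 109 (I = 80 - 1*(-29) = 80 + 29 = 109)
u(588, Z(-25, -47)) - (-1099*I + 431) = (785*36 + 1679*588) - (-1099*109 + 431) = (28260 + 987252) - (-119791 + 431) = 1015512 - 1*(-119360) = 1015512 + 119360 = 1134872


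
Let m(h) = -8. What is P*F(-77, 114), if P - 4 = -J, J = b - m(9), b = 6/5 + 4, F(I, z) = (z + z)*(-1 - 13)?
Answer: 146832/5 ≈ 29366.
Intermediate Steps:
F(I, z) = -28*z (F(I, z) = (2*z)*(-14) = -28*z)
b = 26/5 (b = 6*(1/5) + 4 = 6/5 + 4 = 26/5 ≈ 5.2000)
J = 66/5 (J = 26/5 - 1*(-8) = 26/5 + 8 = 66/5 ≈ 13.200)
P = -46/5 (P = 4 - 1*66/5 = 4 - 66/5 = -46/5 ≈ -9.2000)
P*F(-77, 114) = -(-1288)*114/5 = -46/5*(-3192) = 146832/5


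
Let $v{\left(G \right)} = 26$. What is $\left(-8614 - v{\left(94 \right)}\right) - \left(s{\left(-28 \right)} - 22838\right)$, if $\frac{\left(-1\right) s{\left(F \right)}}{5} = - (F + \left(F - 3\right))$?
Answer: $14493$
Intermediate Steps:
$s{\left(F \right)} = -15 + 10 F$ ($s{\left(F \right)} = - 5 \left(- (F + \left(F - 3\right))\right) = - 5 \left(- (F + \left(-3 + F\right))\right) = - 5 \left(- (-3 + 2 F)\right) = - 5 \left(3 - 2 F\right) = -15 + 10 F$)
$\left(-8614 - v{\left(94 \right)}\right) - \left(s{\left(-28 \right)} - 22838\right) = \left(-8614 - 26\right) - \left(\left(-15 + 10 \left(-28\right)\right) - 22838\right) = \left(-8614 - 26\right) - \left(\left(-15 - 280\right) - 22838\right) = -8640 - \left(-295 - 22838\right) = -8640 - -23133 = -8640 + 23133 = 14493$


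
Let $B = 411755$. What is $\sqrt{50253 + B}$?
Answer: $2 \sqrt{115502} \approx 679.71$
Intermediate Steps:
$\sqrt{50253 + B} = \sqrt{50253 + 411755} = \sqrt{462008} = 2 \sqrt{115502}$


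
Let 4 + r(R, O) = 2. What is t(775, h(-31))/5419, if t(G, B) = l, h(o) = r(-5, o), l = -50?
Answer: -50/5419 ≈ -0.0092268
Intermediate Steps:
r(R, O) = -2 (r(R, O) = -4 + 2 = -2)
h(o) = -2
t(G, B) = -50
t(775, h(-31))/5419 = -50/5419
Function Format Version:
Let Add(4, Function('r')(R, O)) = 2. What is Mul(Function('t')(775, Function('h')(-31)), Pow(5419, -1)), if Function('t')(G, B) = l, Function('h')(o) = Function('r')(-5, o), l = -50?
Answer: Rational(-50, 5419) ≈ -0.0092268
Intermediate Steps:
Function('r')(R, O) = -2 (Function('r')(R, O) = Add(-4, 2) = -2)
Function('h')(o) = -2
Function('t')(G, B) = -50
Mul(Function('t')(775, Function('h')(-31)), Pow(5419, -1)) = Mul(-50, Pow(5419, -1)) = Mul(-50, Rational(1, 5419)) = Rational(-50, 5419)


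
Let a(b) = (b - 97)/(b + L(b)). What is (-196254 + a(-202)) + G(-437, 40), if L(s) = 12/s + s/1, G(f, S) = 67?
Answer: -8006361271/40810 ≈ -1.9619e+5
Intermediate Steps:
L(s) = s + 12/s (L(s) = 12/s + s*1 = 12/s + s = s + 12/s)
a(b) = (-97 + b)/(2*b + 12/b) (a(b) = (b - 97)/(b + (b + 12/b)) = (-97 + b)/(2*b + 12/b))
(-196254 + a(-202)) + G(-437, 40) = (-196254 + (½)*(-202)*(-97 - 202)/(6 + (-202)²)) + 67 = (-196254 + (½)*(-202)*(-299)/(6 + 40804)) + 67 = (-196254 + (½)*(-202)*(-299)/40810) + 67 = (-196254 + (½)*(-202)*(1/40810)*(-299)) + 67 = (-196254 + 30199/40810) + 67 = -8009095541/40810 + 67 = -8006361271/40810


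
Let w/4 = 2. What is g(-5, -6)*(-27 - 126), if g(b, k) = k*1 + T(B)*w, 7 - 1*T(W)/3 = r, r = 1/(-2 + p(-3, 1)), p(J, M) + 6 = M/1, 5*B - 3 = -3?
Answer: -177174/7 ≈ -25311.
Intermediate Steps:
w = 8 (w = 4*2 = 8)
B = 0 (B = ⅗ + (⅕)*(-3) = ⅗ - ⅗ = 0)
p(J, M) = -6 + M (p(J, M) = -6 + M/1 = -6 + M*1 = -6 + M)
r = -⅐ (r = 1/(-2 + (-6 + 1)) = 1/(-2 - 5) = 1/(-7) = -⅐ ≈ -0.14286)
T(W) = 150/7 (T(W) = 21 - 3*(-⅐) = 21 + 3/7 = 150/7)
g(b, k) = 1200/7 + k (g(b, k) = k*1 + (150/7)*8 = k + 1200/7 = 1200/7 + k)
g(-5, -6)*(-27 - 126) = (1200/7 - 6)*(-27 - 126) = (1158/7)*(-153) = -177174/7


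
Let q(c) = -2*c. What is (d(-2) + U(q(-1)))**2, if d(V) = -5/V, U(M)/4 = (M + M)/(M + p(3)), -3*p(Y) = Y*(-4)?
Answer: 961/36 ≈ 26.694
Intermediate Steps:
p(Y) = 4*Y/3 (p(Y) = -Y*(-4)/3 = -(-4)*Y/3 = 4*Y/3)
U(M) = 8*M/(4 + M) (U(M) = 4*((M + M)/(M + (4/3)*3)) = 4*((2*M)/(M + 4)) = 4*((2*M)/(4 + M)) = 4*(2*M/(4 + M)) = 8*M/(4 + M))
(d(-2) + U(q(-1)))**2 = (-5/(-2) + 8*(-2*(-1))/(4 - 2*(-1)))**2 = (-5*(-1/2) + 8*2/(4 + 2))**2 = (5/2 + 8*2/6)**2 = (5/2 + 8*2*(1/6))**2 = (5/2 + 8/3)**2 = (31/6)**2 = 961/36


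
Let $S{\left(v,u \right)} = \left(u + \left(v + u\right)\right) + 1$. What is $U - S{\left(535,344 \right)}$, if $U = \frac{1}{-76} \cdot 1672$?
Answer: $-1246$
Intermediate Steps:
$S{\left(v,u \right)} = 1 + v + 2 u$ ($S{\left(v,u \right)} = \left(u + \left(u + v\right)\right) + 1 = \left(v + 2 u\right) + 1 = 1 + v + 2 u$)
$U = -22$ ($U = \left(- \frac{1}{76}\right) 1672 = -22$)
$U - S{\left(535,344 \right)} = -22 - \left(1 + 535 + 2 \cdot 344\right) = -22 - \left(1 + 535 + 688\right) = -22 - 1224 = -1246$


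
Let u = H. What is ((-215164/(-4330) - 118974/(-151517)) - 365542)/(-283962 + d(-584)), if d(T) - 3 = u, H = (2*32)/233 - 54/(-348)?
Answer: 1620244243418758884/1258804128935893685 ≈ 1.2871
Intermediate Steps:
H = 5809/13514 (H = 64*(1/233) - 54*(-1/348) = 64/233 + 9/58 = 5809/13514 ≈ 0.42985)
u = 5809/13514 ≈ 0.42985
d(T) = 46351/13514 (d(T) = 3 + 5809/13514 = 46351/13514)
((-215164/(-4330) - 118974/(-151517)) - 365542)/(-283962 + d(-584)) = ((-215164/(-4330) - 118974/(-151517)) - 365542)/(-283962 + 46351/13514) = ((-215164*(-1/4330) - 118974*(-1/151517)) - 365542)/(-3837416117/13514) = ((107582/2165 + 118974/151517) - 365542)*(-13514/3837416117) = (16558080604/328034305 - 365542)*(-13514/3837416117) = -119893757837706/328034305*(-13514/3837416117) = 1620244243418758884/1258804128935893685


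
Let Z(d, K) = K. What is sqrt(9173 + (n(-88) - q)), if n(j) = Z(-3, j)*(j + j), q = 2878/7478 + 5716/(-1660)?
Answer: sqrt(59384303309678235)/1551685 ≈ 157.05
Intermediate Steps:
q = -4745846/1551685 (q = 2878*(1/7478) + 5716*(-1/1660) = 1439/3739 - 1429/415 = -4745846/1551685 ≈ -3.0585)
n(j) = 2*j**2 (n(j) = j*(j + j) = j*(2*j) = 2*j**2)
sqrt(9173 + (n(-88) - q)) = sqrt(9173 + (2*(-88)**2 - 1*(-4745846/1551685))) = sqrt(9173 + (2*7744 + 4745846/1551685)) = sqrt(9173 + (15488 + 4745846/1551685)) = sqrt(9173 + 24037243126/1551685) = sqrt(38270849631/1551685) = sqrt(59384303309678235)/1551685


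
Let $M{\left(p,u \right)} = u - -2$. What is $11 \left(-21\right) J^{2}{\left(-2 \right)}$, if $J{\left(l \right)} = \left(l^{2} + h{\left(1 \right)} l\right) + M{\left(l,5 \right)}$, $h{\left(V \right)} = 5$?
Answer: $-231$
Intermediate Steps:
$M{\left(p,u \right)} = 2 + u$ ($M{\left(p,u \right)} = u + 2 = 2 + u$)
$J{\left(l \right)} = 7 + l^{2} + 5 l$ ($J{\left(l \right)} = \left(l^{2} + 5 l\right) + \left(2 + 5\right) = \left(l^{2} + 5 l\right) + 7 = 7 + l^{2} + 5 l$)
$11 \left(-21\right) J^{2}{\left(-2 \right)} = 11 \left(-21\right) \left(7 + \left(-2\right)^{2} + 5 \left(-2\right)\right)^{2} = - 231 \left(7 + 4 - 10\right)^{2} = - 231 \cdot 1^{2} = \left(-231\right) 1 = -231$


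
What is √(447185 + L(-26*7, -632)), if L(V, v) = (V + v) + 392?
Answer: √446763 ≈ 668.40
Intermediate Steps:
L(V, v) = 392 + V + v
√(447185 + L(-26*7, -632)) = √(447185 + (392 - 26*7 - 632)) = √(447185 + (392 - 182 - 632)) = √(447185 - 422) = √446763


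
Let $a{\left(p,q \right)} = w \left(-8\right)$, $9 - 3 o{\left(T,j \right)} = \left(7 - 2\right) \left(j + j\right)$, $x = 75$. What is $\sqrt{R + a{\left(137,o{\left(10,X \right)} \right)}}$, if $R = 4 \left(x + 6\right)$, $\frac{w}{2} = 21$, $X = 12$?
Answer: $2 i \sqrt{3} \approx 3.4641 i$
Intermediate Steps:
$w = 42$ ($w = 2 \cdot 21 = 42$)
$o{\left(T,j \right)} = 3 - \frac{10 j}{3}$ ($o{\left(T,j \right)} = 3 - \frac{\left(7 - 2\right) \left(j + j\right)}{3} = 3 - \frac{5 \cdot 2 j}{3} = 3 - \frac{10 j}{3}$)
$a{\left(p,q \right)} = -336$ ($a{\left(p,q \right)} = 42 \left(-8\right) = -336$)
$R = 324$ ($R = 4 \left(75 + 6\right) = 4 \cdot 81 = 324$)
$\sqrt{R + a{\left(137,o{\left(10,X \right)} \right)}} = \sqrt{324 - 336} = \sqrt{-12} = 2 i \sqrt{3}$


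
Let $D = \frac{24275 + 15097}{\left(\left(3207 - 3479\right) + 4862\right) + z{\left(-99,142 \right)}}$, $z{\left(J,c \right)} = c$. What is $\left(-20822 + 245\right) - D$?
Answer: $- \frac{24352434}{1183} \approx -20585.0$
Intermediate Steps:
$D = \frac{9843}{1183}$ ($D = \frac{24275 + 15097}{\left(\left(3207 - 3479\right) + 4862\right) + 142} = \frac{39372}{\left(-272 + 4862\right) + 142} = \frac{39372}{4590 + 142} = \frac{39372}{4732} = 39372 \cdot \frac{1}{4732} = \frac{9843}{1183} \approx 8.3204$)
$\left(-20822 + 245\right) - D = \left(-20822 + 245\right) - \frac{9843}{1183} = -20577 - \frac{9843}{1183} = - \frac{24352434}{1183}$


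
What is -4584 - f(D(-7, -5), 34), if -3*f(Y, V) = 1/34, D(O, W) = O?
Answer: -467567/102 ≈ -4584.0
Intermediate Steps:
f(Y, V) = -1/102 (f(Y, V) = -⅓/34 = -⅓*1/34 = -1/102)
-4584 - f(D(-7, -5), 34) = -4584 - 1*(-1/102) = -4584 + 1/102 = -467567/102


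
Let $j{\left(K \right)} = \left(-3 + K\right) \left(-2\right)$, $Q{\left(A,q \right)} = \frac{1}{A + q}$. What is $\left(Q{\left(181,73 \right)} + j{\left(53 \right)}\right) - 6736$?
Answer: $- \frac{1736343}{254} \approx -6836.0$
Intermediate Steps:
$j{\left(K \right)} = 6 - 2 K$
$\left(Q{\left(181,73 \right)} + j{\left(53 \right)}\right) - 6736 = \left(\frac{1}{181 + 73} + \left(6 - 106\right)\right) - 6736 = \left(\frac{1}{254} + \left(6 - 106\right)\right) - 6736 = \left(\frac{1}{254} - 100\right) - 6736 = - \frac{25399}{254} - 6736 = - \frac{1736343}{254}$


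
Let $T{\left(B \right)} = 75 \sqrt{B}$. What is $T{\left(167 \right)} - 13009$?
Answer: $-13009 + 75 \sqrt{167} \approx -12040.0$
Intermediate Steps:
$T{\left(167 \right)} - 13009 = 75 \sqrt{167} - 13009 = -13009 + 75 \sqrt{167}$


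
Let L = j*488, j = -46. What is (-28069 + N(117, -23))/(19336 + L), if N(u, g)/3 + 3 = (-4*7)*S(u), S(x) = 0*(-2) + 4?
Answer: 14207/1556 ≈ 9.1305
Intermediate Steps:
S(x) = 4 (S(x) = 0 + 4 = 4)
N(u, g) = -345 (N(u, g) = -9 + 3*(-4*7*4) = -9 + 3*(-28*4) = -9 + 3*(-112) = -9 - 336 = -345)
L = -22448 (L = -46*488 = -22448)
(-28069 + N(117, -23))/(19336 + L) = (-28069 - 345)/(19336 - 22448) = -28414/(-3112) = -28414*(-1/3112) = 14207/1556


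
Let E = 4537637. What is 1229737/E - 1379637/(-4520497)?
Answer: 622069174582/1079598655031 ≈ 0.57620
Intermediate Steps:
1229737/E - 1379637/(-4520497) = 1229737/4537637 - 1379637/(-4520497) = 1229737*(1/4537637) - 1379637*(-1/4520497) = 64723/238823 + 1379637/4520497 = 622069174582/1079598655031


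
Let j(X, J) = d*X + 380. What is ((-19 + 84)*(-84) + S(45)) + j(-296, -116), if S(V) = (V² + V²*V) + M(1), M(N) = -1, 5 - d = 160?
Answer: 133949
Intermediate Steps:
d = -155 (d = 5 - 1*160 = 5 - 160 = -155)
j(X, J) = 380 - 155*X (j(X, J) = -155*X + 380 = 380 - 155*X)
S(V) = -1 + V² + V³ (S(V) = (V² + V²*V) - 1 = (V² + V³) - 1 = -1 + V² + V³)
((-19 + 84)*(-84) + S(45)) + j(-296, -116) = ((-19 + 84)*(-84) + (-1 + 45² + 45³)) + (380 - 155*(-296)) = (65*(-84) + (-1 + 2025 + 91125)) + (380 + 45880) = (-5460 + 93149) + 46260 = 87689 + 46260 = 133949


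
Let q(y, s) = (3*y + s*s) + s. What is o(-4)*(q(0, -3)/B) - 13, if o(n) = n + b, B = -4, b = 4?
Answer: -13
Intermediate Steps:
q(y, s) = s + s**2 + 3*y (q(y, s) = (3*y + s**2) + s = (s**2 + 3*y) + s = s + s**2 + 3*y)
o(n) = 4 + n (o(n) = n + 4 = 4 + n)
o(-4)*(q(0, -3)/B) - 13 = (4 - 4)*((-3 + (-3)**2 + 3*0)/(-4)) - 13 = 0*((-3 + 9 + 0)*(-1/4)) - 13 = 0*(6*(-1/4)) - 13 = 0*(-3/2) - 13 = 0 - 13 = -13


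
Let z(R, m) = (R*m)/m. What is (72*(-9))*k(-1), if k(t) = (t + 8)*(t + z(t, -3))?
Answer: 9072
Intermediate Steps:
z(R, m) = R
k(t) = 2*t*(8 + t) (k(t) = (t + 8)*(t + t) = (8 + t)*(2*t) = 2*t*(8 + t))
(72*(-9))*k(-1) = (72*(-9))*(2*(-1)*(8 - 1)) = -1296*(-1)*7 = -648*(-14) = 9072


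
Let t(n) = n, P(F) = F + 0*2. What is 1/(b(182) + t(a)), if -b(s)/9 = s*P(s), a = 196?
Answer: -1/297920 ≈ -3.3566e-6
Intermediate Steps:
P(F) = F (P(F) = F + 0 = F)
b(s) = -9*s**2 (b(s) = -9*s*s = -9*s**2)
1/(b(182) + t(a)) = 1/(-9*182**2 + 196) = 1/(-9*33124 + 196) = 1/(-298116 + 196) = 1/(-297920) = -1/297920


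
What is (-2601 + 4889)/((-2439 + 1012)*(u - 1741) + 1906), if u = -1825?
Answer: 572/1272647 ≈ 0.00044946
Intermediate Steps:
(-2601 + 4889)/((-2439 + 1012)*(u - 1741) + 1906) = (-2601 + 4889)/((-2439 + 1012)*(-1825 - 1741) + 1906) = 2288/(-1427*(-3566) + 1906) = 2288/(5088682 + 1906) = 2288/5090588 = 2288*(1/5090588) = 572/1272647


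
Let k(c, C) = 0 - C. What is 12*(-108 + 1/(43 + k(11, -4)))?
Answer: -60900/47 ≈ -1295.7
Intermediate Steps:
k(c, C) = -C
12*(-108 + 1/(43 + k(11, -4))) = 12*(-108 + 1/(43 - 1*(-4))) = 12*(-108 + 1/(43 + 4)) = 12*(-108 + 1/47) = 12*(-5075/47) = -60900/47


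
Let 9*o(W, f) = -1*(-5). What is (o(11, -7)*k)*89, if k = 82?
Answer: 36490/9 ≈ 4054.4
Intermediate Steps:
o(W, f) = 5/9 (o(W, f) = (-1*(-5))/9 = (⅑)*5 = 5/9)
(o(11, -7)*k)*89 = ((5/9)*82)*89 = (410/9)*89 = 36490/9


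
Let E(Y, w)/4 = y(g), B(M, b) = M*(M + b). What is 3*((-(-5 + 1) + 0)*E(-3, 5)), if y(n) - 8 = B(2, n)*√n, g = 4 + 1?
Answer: 384 + 672*√5 ≈ 1886.6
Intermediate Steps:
g = 5
y(n) = 8 + √n*(4 + 2*n) (y(n) = 8 + (2*(2 + n))*√n = 8 + (4 + 2*n)*√n = 8 + √n*(4 + 2*n))
E(Y, w) = 32 + 56*√5 (E(Y, w) = 4*(8 + 2*√5*(2 + 5)) = 4*(8 + 2*√5*7) = 4*(8 + 14*√5) = 32 + 56*√5)
3*((-(-5 + 1) + 0)*E(-3, 5)) = 3*((-(-5 + 1) + 0)*(32 + 56*√5)) = 3*((-1*(-4) + 0)*(32 + 56*√5)) = 3*((4 + 0)*(32 + 56*√5)) = 3*(4*(32 + 56*√5)) = 3*(128 + 224*√5) = 384 + 672*√5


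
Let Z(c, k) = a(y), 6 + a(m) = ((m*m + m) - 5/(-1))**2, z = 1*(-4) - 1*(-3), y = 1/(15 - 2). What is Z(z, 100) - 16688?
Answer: -476059453/28561 ≈ -16668.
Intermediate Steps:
y = 1/13 ≈ 0.076923
z = -1 (z = -4 + 3 = -1)
a(m) = -6 + (5 + m + m**2)**2 (a(m) = -6 + ((m*m + m) - 5/(-1))**2 = -6 + ((m**2 + m) - 5*(-1))**2 = -6 + ((m + m**2) + 5)**2 = -6 + (5 + m + m**2)**2)
Z(c, k) = 566515/28561 (Z(c, k) = -6 + (5 + 1/13 + (1/13)**2)**2 = -6 + (5 + 1/13 + 1/169)**2 = -6 + (859/169)**2 = -6 + 737881/28561 = 566515/28561)
Z(z, 100) - 16688 = 566515/28561 - 16688 = -476059453/28561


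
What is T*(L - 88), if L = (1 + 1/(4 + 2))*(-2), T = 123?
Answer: -11111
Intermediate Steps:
L = -7/3 (L = (1 + 1/6)*(-2) = (1 + ⅙)*(-2) = (7/6)*(-2) = -7/3 ≈ -2.3333)
T*(L - 88) = 123*(-7/3 - 88) = 123*(-271/3) = -11111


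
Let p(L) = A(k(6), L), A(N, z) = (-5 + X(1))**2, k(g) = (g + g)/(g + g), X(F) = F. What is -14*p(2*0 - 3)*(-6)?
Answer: 1344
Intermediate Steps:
k(g) = 1 (k(g) = (2*g)/((2*g)) = (2*g)*(1/(2*g)) = 1)
A(N, z) = 16 (A(N, z) = (-5 + 1)**2 = (-4)**2 = 16)
p(L) = 16
-14*p(2*0 - 3)*(-6) = -14*16*(-6) = -224*(-6) = 1344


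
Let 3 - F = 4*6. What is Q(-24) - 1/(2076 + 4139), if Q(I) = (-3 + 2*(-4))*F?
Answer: 1435664/6215 ≈ 231.00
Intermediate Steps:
F = -21 (F = 3 - 4*6 = 3 - 1*24 = 3 - 24 = -21)
Q(I) = 231 (Q(I) = (-3 + 2*(-4))*(-21) = (-3 - 8)*(-21) = -11*(-21) = 231)
Q(-24) - 1/(2076 + 4139) = 231 - 1/(2076 + 4139) = 231 - 1/6215 = 1435664/6215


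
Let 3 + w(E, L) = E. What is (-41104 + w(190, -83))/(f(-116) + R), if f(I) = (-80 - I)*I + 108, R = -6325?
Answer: 40917/10393 ≈ 3.9370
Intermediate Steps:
w(E, L) = -3 + E
f(I) = 108 + I*(-80 - I) (f(I) = I*(-80 - I) + 108 = 108 + I*(-80 - I))
(-41104 + w(190, -83))/(f(-116) + R) = (-41104 + (-3 + 190))/((108 - 1*(-116)**2 - 80*(-116)) - 6325) = (-41104 + 187)/((108 - 1*13456 + 9280) - 6325) = -40917/((108 - 13456 + 9280) - 6325) = -40917/(-4068 - 6325) = -40917/(-10393) = -40917*(-1/10393) = 40917/10393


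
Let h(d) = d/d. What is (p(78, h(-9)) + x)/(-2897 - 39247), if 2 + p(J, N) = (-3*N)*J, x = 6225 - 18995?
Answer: 6503/21072 ≈ 0.30861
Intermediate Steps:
h(d) = 1
x = -12770
p(J, N) = -2 - 3*J*N (p(J, N) = -2 + (-3*N)*J = -2 - 3*J*N)
(p(78, h(-9)) + x)/(-2897 - 39247) = ((-2 - 3*78*1) - 12770)/(-2897 - 39247) = ((-2 - 234) - 12770)/(-42144) = (-236 - 12770)*(-1/42144) = -13006*(-1/42144) = 6503/21072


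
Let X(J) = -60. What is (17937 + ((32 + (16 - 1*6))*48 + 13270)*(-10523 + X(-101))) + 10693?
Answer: -161743108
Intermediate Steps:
(17937 + ((32 + (16 - 1*6))*48 + 13270)*(-10523 + X(-101))) + 10693 = (17937 + ((32 + (16 - 1*6))*48 + 13270)*(-10523 - 60)) + 10693 = (17937 + ((32 + (16 - 6))*48 + 13270)*(-10583)) + 10693 = (17937 + ((32 + 10)*48 + 13270)*(-10583)) + 10693 = (17937 + (42*48 + 13270)*(-10583)) + 10693 = (17937 + (2016 + 13270)*(-10583)) + 10693 = (17937 + 15286*(-10583)) + 10693 = (17937 - 161771738) + 10693 = -161753801 + 10693 = -161743108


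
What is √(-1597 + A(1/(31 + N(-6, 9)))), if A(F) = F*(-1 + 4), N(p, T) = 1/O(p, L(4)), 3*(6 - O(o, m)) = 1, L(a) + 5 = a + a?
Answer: I*√448570270/530 ≈ 39.961*I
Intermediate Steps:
L(a) = -5 + 2*a (L(a) = -5 + (a + a) = -5 + 2*a)
O(o, m) = 17/3 (O(o, m) = 6 - ⅓*1 = 6 - ⅓ = 17/3)
N(p, T) = 3/17 (N(p, T) = 1/(17/3) = 3/17)
A(F) = 3*F (A(F) = F*3 = 3*F)
√(-1597 + A(1/(31 + N(-6, 9)))) = √(-1597 + 3/(31 + 3/17)) = √(-1597 + 3/(530/17)) = √(-1597 + 3*(17/530)) = √(-1597 + 51/530) = √(-846359/530) = I*√448570270/530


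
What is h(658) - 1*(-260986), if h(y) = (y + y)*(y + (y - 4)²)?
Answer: 564001170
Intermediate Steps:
h(y) = 2*y*(y + (-4 + y)²) (h(y) = (2*y)*(y + (-4 + y)²) = 2*y*(y + (-4 + y)²))
h(658) - 1*(-260986) = 2*658*(658 + (-4 + 658)²) - 1*(-260986) = 2*658*(658 + 654²) + 260986 = 2*658*(658 + 427716) + 260986 = 2*658*428374 + 260986 = 563740184 + 260986 = 564001170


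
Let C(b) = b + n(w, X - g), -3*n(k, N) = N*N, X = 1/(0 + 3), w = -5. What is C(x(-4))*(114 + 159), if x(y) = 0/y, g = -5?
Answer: -23296/9 ≈ -2588.4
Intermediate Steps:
x(y) = 0
X = ⅓ (X = 1/3 = ⅓ ≈ 0.33333)
n(k, N) = -N²/3 (n(k, N) = -N*N/3 = -N²/3)
C(b) = -256/27 + b (C(b) = b - (⅓ - 1*(-5))²/3 = b - (⅓ + 5)²/3 = b - (16/3)²/3 = b - ⅓*256/9 = b - 256/27 = -256/27 + b)
C(x(-4))*(114 + 159) = (-256/27 + 0)*(114 + 159) = -256/27*273 = -23296/9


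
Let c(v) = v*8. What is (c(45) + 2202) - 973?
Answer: 1589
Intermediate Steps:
c(v) = 8*v
(c(45) + 2202) - 973 = (8*45 + 2202) - 973 = (360 + 2202) - 973 = 2562 - 973 = 1589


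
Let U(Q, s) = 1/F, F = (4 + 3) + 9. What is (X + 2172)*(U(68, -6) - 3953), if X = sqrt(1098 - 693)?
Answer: -34343121/4 - 569223*sqrt(5)/16 ≈ -8.6653e+6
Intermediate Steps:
F = 16 (F = 7 + 9 = 16)
U(Q, s) = 1/16
X = 9*sqrt(5) (X = sqrt(405) = 9*sqrt(5) ≈ 20.125)
(X + 2172)*(U(68, -6) - 3953) = (9*sqrt(5) + 2172)*(1/16 - 3953) = (2172 + 9*sqrt(5))*(-63247/16) = -34343121/4 - 569223*sqrt(5)/16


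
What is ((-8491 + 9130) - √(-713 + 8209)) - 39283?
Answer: -38644 - 2*√1874 ≈ -38731.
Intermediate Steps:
((-8491 + 9130) - √(-713 + 8209)) - 39283 = (639 - √7496) - 39283 = (639 - 2*√1874) - 39283 = -38644 - 2*√1874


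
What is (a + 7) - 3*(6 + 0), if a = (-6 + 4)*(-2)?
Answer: -7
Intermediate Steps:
a = 4 (a = -2*(-2) = 4)
(a + 7) - 3*(6 + 0) = (4 + 7) - 3*(6 + 0) = 11 - 3*6 = 11 - 18 = -7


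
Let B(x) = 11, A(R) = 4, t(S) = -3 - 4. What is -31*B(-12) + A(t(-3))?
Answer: -337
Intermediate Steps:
t(S) = -7
-31*B(-12) + A(t(-3)) = -31*11 + 4 = -341 + 4 = -337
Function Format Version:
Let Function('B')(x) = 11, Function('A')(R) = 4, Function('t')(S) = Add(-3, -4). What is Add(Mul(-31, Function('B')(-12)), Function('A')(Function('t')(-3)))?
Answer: -337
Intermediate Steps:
Function('t')(S) = -7
Add(Mul(-31, Function('B')(-12)), Function('A')(Function('t')(-3))) = Add(Mul(-31, 11), 4) = Add(-341, 4) = -337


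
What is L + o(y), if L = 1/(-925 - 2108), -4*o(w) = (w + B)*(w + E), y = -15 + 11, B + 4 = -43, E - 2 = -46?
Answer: -1856197/3033 ≈ -612.00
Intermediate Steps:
E = -44 (E = 2 - 46 = -44)
B = -47 (B = -4 - 43 = -47)
y = -4
o(w) = -(-47 + w)*(-44 + w)/4 (o(w) = -(w - 47)*(w - 44)/4 = -(-47 + w)*(-44 + w)/4)
L = -1/3033 (L = 1/(-3033) = -1/3033 ≈ -0.00032971)
L + o(y) = -1/3033 + (-517 - ¼*(-4)² + (91/4)*(-4)) = -1/3033 + (-517 - ¼*16 - 91) = -1/3033 + (-517 - 4 - 91) = -1/3033 - 612 = -1856197/3033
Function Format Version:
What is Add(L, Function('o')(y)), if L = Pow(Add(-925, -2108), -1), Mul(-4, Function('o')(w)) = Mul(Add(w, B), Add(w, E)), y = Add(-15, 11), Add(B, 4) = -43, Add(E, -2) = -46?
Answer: Rational(-1856197, 3033) ≈ -612.00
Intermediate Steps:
E = -44 (E = Add(2, -46) = -44)
B = -47 (B = Add(-4, -43) = -47)
y = -4
Function('o')(w) = Mul(Rational(-1, 4), Add(-47, w), Add(-44, w)) (Function('o')(w) = Mul(Rational(-1, 4), Mul(Add(w, -47), Add(w, -44))) = Mul(Rational(-1, 4), Mul(Add(-47, w), Add(-44, w))) = Mul(Rational(-1, 4), Add(-47, w), Add(-44, w)))
L = Rational(-1, 3033) (L = Pow(-3033, -1) = Rational(-1, 3033) ≈ -0.00032971)
Add(L, Function('o')(y)) = Add(Rational(-1, 3033), Add(-517, Mul(Rational(-1, 4), Pow(-4, 2)), Mul(Rational(91, 4), -4))) = Add(Rational(-1, 3033), Add(-517, Mul(Rational(-1, 4), 16), -91)) = Add(Rational(-1, 3033), Add(-517, -4, -91)) = Add(Rational(-1, 3033), -612) = Rational(-1856197, 3033)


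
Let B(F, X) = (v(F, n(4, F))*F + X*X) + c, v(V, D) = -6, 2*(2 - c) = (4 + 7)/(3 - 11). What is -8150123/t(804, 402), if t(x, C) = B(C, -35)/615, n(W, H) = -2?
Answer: 80197210320/18949 ≈ 4.2323e+6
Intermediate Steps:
c = 43/16 (c = 2 - (4 + 7)/(2*(3 - 11)) = 2 - 11/(2*(-8)) = 2 - 11*(-1)/(2*8) = 2 - ½*(-11/8) = 2 + 11/16 = 43/16 ≈ 2.6875)
B(F, X) = 43/16 + X² - 6*F (B(F, X) = (-6*F + X*X) + 43/16 = (-6*F + X²) + 43/16 = (X² - 6*F) + 43/16 = 43/16 + X² - 6*F)
t(x, C) = 19643/9840 - 2*C/205 (t(x, C) = (43/16 + (-35)² - 6*C)/615 = (43/16 + 1225 - 6*C)*(1/615) = (19643/16 - 6*C)*(1/615) = 19643/9840 - 2*C/205)
-8150123/t(804, 402) = -8150123/(19643/9840 - 2/205*402) = -8150123/(19643/9840 - 804/205) = -8150123/(-18949/9840) = -8150123*(-9840/18949) = 80197210320/18949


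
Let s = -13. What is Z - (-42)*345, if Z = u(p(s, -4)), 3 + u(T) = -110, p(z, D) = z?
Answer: 14377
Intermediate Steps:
u(T) = -113 (u(T) = -3 - 110 = -113)
Z = -113
Z - (-42)*345 = -113 - (-42)*345 = -113 - 1*(-14490) = -113 + 14490 = 14377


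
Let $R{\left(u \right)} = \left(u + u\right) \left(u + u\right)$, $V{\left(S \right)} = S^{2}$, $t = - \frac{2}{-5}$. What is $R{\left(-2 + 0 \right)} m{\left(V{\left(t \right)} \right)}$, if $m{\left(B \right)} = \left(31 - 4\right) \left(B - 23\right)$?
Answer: $- \frac{246672}{25} \approx -9866.9$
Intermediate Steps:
$t = \frac{2}{5}$ ($t = \left(-2\right) \left(- \frac{1}{5}\right) = \frac{2}{5} \approx 0.4$)
$m{\left(B \right)} = -621 + 27 B$ ($m{\left(B \right)} = 27 \left(-23 + B\right) = -621 + 27 B$)
$R{\left(u \right)} = 4 u^{2}$ ($R{\left(u \right)} = 2 u 2 u = 4 u^{2}$)
$R{\left(-2 + 0 \right)} m{\left(V{\left(t \right)} \right)} = 4 \left(-2 + 0\right)^{2} \left(-621 + 27 \left(\frac{2}{5}\right)^{2}\right) = 4 \left(-2\right)^{2} \left(-621 + 27 \cdot \frac{4}{25}\right) = 4 \cdot 4 \left(-621 + \frac{108}{25}\right) = 16 \left(- \frac{15417}{25}\right) = - \frac{246672}{25}$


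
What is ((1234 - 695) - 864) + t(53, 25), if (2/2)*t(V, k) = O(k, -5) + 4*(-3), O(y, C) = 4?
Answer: -333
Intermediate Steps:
t(V, k) = -8 (t(V, k) = 4 + 4*(-3) = 4 - 12 = -8)
((1234 - 695) - 864) + t(53, 25) = ((1234 - 695) - 864) - 8 = (539 - 864) - 8 = -325 - 8 = -333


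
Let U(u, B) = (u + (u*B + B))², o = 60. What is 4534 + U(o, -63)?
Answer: 14315623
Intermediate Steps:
U(u, B) = (B + u + B*u)² (U(u, B) = (u + (B*u + B))² = (u + (B + B*u))² = (B + u + B*u)²)
4534 + U(o, -63) = 4534 + (-63 + 60 - 63*60)² = 4534 + (-63 + 60 - 3780)² = 4534 + (-3783)² = 4534 + 14311089 = 14315623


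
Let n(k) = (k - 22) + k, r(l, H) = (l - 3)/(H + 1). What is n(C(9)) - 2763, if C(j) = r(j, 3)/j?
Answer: -8354/3 ≈ -2784.7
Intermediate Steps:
r(l, H) = (-3 + l)/(1 + H)
C(j) = (-¾ + j/4)/j (C(j) = ((-3 + j)/(1 + 3))/j = ((-3 + j)/4)/j = (-¾ + j/4)/j)
n(k) = -22 + 2*k (n(k) = (-22 + k) + k = -22 + 2*k)
n(C(9)) - 2763 = (-22 + 2*((¼)*(-3 + 9)/9)) - 2763 = (-22 + 2*((¼)*(⅑)*6)) - 2763 = (-22 + 2*(⅙)) - 2763 = (-22 + ⅓) - 2763 = -65/3 - 2763 = -8354/3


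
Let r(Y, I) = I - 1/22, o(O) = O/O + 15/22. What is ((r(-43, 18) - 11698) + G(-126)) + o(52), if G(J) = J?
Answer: -129848/11 ≈ -11804.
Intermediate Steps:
o(O) = 37/22 (o(O) = 1 + 15*(1/22) = 1 + 15/22 = 37/22)
r(Y, I) = -1/22 + I (r(Y, I) = I - 1*1/22 = I - 1/22 = -1/22 + I)
((r(-43, 18) - 11698) + G(-126)) + o(52) = (((-1/22 + 18) - 11698) - 126) + 37/22 = ((395/22 - 11698) - 126) + 37/22 = (-256961/22 - 126) + 37/22 = -259733/22 + 37/22 = -129848/11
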